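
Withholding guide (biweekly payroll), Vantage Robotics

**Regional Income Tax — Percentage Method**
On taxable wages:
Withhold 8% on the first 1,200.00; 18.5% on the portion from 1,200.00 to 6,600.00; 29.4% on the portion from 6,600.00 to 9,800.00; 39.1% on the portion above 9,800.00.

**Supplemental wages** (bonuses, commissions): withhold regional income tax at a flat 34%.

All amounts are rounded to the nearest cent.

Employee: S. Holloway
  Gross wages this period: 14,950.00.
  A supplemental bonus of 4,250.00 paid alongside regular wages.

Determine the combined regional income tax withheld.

Regional Income Tax: taxable = 14,950.00
  2,035.80 + 39.1% × (14,950.00 − 9,800.00) = 2,035.80 + 39.1% × 5,150.00 = 4,049.45
Supplemental (34% flat on bonus): 34% × 4,250.00 = 1,445.00
Total regional income tax: 4,049.45 + 1,445.00 = 5,494.45

5,494.45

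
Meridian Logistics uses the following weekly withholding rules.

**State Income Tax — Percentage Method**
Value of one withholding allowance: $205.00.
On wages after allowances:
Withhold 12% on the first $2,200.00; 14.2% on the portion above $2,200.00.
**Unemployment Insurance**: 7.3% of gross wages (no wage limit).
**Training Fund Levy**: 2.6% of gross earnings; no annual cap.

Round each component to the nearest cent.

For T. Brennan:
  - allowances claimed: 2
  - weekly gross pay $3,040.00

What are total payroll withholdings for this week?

$626.02

State Income Tax: taxable = $3,040.00 − 2×$205.00 = $2,630.00
  $264.00 + 14.2% × ($2,630.00 − $2,200.00) = $264.00 + 14.2% × $430.00 = $325.06
Unemployment Insurance: 7.3% × $3,040.00 = $221.92
Training Fund Levy: 2.6% × $3,040.00 = $79.04
Total: $325.06 + $221.92 + $79.04 = $626.02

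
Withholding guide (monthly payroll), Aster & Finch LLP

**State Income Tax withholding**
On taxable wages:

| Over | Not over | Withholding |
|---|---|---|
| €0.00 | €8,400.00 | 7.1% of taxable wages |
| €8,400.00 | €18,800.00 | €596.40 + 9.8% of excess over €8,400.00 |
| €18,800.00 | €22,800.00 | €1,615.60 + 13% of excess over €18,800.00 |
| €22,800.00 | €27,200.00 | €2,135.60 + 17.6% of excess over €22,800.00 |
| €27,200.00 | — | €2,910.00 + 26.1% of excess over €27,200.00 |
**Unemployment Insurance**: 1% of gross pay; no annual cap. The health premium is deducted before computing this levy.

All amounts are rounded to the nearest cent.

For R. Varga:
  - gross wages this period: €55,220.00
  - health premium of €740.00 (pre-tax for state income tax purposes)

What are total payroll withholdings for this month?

State Income Tax: taxable = €55,220.00 − €740.00 = €54,480.00
  €2,910.00 + 26.1% × (€54,480.00 − €27,200.00) = €2,910.00 + 26.1% × €27,280.00 = €10,030.08
Unemployment Insurance: 1% × €54,480.00 = €544.80
Total: €10,030.08 + €544.80 = €10,574.88

€10,574.88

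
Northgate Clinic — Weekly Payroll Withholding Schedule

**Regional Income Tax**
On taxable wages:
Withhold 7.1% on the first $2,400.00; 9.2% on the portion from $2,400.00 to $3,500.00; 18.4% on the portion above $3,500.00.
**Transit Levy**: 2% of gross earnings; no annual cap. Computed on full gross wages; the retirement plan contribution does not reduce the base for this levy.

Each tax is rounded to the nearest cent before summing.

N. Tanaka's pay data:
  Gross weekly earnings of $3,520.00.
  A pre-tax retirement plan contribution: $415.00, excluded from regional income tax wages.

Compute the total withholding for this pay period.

Regional Income Tax: taxable = $3,520.00 − $415.00 = $3,105.00
  $170.40 + 9.2% × ($3,105.00 − $2,400.00) = $170.40 + 9.2% × $705.00 = $235.26
Transit Levy: 2% × $3,520.00 = $70.40
Total: $235.26 + $70.40 = $305.66

$305.66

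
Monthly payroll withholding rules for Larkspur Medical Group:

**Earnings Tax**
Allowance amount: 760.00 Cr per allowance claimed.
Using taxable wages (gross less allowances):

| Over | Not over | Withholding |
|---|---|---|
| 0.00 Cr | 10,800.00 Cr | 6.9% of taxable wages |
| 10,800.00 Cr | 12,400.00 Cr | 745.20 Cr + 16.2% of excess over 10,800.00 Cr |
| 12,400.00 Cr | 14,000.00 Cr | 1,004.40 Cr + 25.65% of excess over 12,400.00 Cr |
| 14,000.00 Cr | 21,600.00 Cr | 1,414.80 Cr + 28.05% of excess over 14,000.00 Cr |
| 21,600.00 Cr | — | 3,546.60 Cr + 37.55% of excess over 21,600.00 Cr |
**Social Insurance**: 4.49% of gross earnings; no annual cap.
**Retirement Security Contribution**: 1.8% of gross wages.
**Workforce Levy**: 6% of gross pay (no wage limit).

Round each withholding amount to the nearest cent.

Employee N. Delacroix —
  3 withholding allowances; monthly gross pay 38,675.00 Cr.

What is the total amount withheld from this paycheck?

Earnings Tax: taxable = 38,675.00 Cr − 3×760.00 Cr = 36,395.00 Cr
  3,546.60 Cr + 37.55% × (36,395.00 Cr − 21,600.00 Cr) = 3,546.60 Cr + 37.55% × 14,795.00 Cr = 9,102.12 Cr
Social Insurance: 4.49% × 38,675.00 Cr = 1,736.51 Cr
Retirement Security Contribution: 1.8% × 38,675.00 Cr = 696.15 Cr
Workforce Levy: 6% × 38,675.00 Cr = 2,320.50 Cr
Total: 9,102.12 Cr + 1,736.51 Cr + 696.15 Cr + 2,320.50 Cr = 13,855.28 Cr

13,855.28 Cr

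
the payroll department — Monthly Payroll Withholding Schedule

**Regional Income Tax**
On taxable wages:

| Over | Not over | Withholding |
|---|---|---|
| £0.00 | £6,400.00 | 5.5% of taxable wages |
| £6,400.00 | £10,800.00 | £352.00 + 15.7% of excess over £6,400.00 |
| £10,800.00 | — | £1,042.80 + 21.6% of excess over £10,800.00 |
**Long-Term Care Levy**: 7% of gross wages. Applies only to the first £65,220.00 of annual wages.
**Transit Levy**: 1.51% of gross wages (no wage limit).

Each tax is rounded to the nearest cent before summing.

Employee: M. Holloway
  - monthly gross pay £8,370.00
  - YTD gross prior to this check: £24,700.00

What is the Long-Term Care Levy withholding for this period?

£585.90

Long-Term Care Levy: 7% × £8,370.00 = £585.90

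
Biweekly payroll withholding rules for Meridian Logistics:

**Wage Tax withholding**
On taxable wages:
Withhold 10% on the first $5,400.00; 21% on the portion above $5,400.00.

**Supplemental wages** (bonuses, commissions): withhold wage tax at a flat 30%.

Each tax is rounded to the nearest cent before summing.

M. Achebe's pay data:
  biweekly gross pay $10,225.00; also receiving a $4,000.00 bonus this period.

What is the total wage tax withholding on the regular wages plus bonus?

Wage Tax: taxable = $10,225.00
  $540.00 + 21% × ($10,225.00 − $5,400.00) = $540.00 + 21% × $4,825.00 = $1,553.25
Supplemental (30% flat on bonus): 30% × $4,000.00 = $1,200.00
Total wage tax: $1,553.25 + $1,200.00 = $2,753.25

$2,753.25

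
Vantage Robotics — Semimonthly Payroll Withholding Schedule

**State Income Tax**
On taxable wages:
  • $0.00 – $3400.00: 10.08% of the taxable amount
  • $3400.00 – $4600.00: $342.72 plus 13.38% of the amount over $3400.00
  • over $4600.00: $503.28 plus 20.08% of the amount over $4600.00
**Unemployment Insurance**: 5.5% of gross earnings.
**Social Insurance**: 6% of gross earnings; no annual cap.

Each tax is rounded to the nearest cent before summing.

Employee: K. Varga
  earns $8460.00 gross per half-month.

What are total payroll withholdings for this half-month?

$2251.27

State Income Tax: taxable = $8460.00
  $503.28 + 20.08% × ($8460.00 − $4600.00) = $503.28 + 20.08% × $3860.00 = $1278.37
Unemployment Insurance: 5.5% × $8460.00 = $465.30
Social Insurance: 6% × $8460.00 = $507.60
Total: $1278.37 + $465.30 + $507.60 = $2251.27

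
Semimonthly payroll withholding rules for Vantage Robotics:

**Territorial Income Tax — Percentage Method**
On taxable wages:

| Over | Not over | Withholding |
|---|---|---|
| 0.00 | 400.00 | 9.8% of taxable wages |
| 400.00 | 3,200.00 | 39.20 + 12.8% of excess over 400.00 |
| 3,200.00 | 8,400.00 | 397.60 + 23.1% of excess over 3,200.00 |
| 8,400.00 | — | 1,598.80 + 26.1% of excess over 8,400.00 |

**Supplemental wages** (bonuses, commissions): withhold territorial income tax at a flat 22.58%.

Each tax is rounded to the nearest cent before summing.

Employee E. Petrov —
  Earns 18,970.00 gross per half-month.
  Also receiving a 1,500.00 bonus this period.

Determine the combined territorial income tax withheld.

4,696.27

Territorial Income Tax: taxable = 18,970.00
  1,598.80 + 26.1% × (18,970.00 − 8,400.00) = 1,598.80 + 26.1% × 10,570.00 = 4,357.57
Supplemental (22.58% flat on bonus): 22.58% × 1,500.00 = 338.70
Total territorial income tax: 4,357.57 + 338.70 = 4,696.27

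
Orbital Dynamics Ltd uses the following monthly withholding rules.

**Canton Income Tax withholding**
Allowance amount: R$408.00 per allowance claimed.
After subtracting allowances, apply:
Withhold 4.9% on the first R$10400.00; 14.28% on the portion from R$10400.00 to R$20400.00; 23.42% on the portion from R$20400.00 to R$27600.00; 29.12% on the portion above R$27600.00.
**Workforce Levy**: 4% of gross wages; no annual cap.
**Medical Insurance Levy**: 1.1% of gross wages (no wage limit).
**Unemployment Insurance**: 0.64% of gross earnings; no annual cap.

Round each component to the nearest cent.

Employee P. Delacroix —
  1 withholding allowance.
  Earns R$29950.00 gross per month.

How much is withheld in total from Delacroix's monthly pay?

Canton Income Tax: taxable = R$29950.00 − 1×R$408.00 = R$29542.00
  R$3623.84 + 29.12% × (R$29542.00 − R$27600.00) = R$3623.84 + 29.12% × R$1942.00 = R$4189.35
Workforce Levy: 4% × R$29950.00 = R$1198.00
Medical Insurance Levy: 1.1% × R$29950.00 = R$329.45
Unemployment Insurance: 0.64% × R$29950.00 = R$191.68
Total: R$4189.35 + R$1198.00 + R$329.45 + R$191.68 = R$5908.48

R$5908.48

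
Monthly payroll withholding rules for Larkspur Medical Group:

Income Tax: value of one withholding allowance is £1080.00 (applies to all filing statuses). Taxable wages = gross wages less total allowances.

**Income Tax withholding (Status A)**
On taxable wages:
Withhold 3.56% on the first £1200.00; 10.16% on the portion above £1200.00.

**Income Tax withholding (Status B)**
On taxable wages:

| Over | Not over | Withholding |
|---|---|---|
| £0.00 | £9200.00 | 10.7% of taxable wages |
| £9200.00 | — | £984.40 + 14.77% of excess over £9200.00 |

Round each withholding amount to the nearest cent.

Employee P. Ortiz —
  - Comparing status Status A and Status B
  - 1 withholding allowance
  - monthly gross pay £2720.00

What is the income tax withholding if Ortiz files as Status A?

£87.42

Income Tax (Status A): taxable = £2720.00 − 1×£1080.00 = £1640.00
  £42.72 + 10.16% × (£1640.00 − £1200.00) = £42.72 + 10.16% × £440.00 = £87.42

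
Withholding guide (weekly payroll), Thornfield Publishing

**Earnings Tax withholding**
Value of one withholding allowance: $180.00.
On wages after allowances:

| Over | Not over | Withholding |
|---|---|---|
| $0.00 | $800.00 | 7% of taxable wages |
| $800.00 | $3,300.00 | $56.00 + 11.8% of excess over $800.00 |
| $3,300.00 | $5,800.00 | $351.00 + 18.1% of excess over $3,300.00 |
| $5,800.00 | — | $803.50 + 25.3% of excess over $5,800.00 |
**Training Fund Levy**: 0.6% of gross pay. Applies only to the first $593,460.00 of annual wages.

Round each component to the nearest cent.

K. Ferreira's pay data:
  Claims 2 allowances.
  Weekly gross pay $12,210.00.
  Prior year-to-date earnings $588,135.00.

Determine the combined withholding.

$2,366.10

Earnings Tax: taxable = $12,210.00 − 2×$180.00 = $11,850.00
  $803.50 + 25.3% × ($11,850.00 − $5,800.00) = $803.50 + 25.3% × $6,050.00 = $2,334.15
Training Fund Levy: cap $593,460.00 − YTD $588,135.00 = $5,325.00 subject; 0.6% × $5,325.00 = $31.95
Total: $2,334.15 + $31.95 = $2,366.10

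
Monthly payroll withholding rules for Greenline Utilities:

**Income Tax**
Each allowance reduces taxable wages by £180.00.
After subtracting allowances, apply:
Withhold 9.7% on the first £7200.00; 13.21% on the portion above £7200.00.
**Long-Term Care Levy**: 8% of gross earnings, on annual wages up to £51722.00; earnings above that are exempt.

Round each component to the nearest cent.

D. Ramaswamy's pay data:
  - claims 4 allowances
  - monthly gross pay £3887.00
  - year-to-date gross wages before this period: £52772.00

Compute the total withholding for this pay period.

Income Tax: taxable = £3887.00 − 4×£180.00 = £3167.00
  9.7% × £3167.00 = £307.20
Long-Term Care Levy: YTD £52772.00 ≥ cap £51722.00 → £0.00
Total: £307.20 + £0.00 = £307.20

£307.20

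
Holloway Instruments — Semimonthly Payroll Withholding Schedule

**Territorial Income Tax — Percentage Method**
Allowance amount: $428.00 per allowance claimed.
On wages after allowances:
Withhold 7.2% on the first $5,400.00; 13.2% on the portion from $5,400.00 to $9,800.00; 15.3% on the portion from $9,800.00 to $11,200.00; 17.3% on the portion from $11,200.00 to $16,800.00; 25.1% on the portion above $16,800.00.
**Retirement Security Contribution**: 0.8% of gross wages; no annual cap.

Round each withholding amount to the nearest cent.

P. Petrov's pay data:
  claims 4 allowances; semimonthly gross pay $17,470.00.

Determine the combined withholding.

$2,112.09

Territorial Income Tax: taxable = $17,470.00 − 4×$428.00 = $15,758.00
  $1,183.80 + 17.3% × ($15,758.00 − $11,200.00) = $1,183.80 + 17.3% × $4,558.00 = $1,972.33
Retirement Security Contribution: 0.8% × $17,470.00 = $139.76
Total: $1,972.33 + $139.76 = $2,112.09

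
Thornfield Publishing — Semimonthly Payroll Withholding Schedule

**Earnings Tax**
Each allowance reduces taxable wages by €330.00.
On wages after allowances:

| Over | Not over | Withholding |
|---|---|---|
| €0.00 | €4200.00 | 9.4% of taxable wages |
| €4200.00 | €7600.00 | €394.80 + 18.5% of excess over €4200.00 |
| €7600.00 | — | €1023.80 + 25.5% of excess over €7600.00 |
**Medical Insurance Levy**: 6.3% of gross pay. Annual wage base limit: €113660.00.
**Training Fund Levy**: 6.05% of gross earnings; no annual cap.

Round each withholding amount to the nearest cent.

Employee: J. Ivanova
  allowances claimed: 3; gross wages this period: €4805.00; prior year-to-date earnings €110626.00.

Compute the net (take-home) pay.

Earnings Tax: taxable = €4805.00 − 3×€330.00 = €3815.00
  9.4% × €3815.00 = €358.61
Medical Insurance Levy: cap €113660.00 − YTD €110626.00 = €3034.00 subject; 6.3% × €3034.00 = €191.14
Training Fund Levy: 6.05% × €4805.00 = €290.70
Total withheld: €358.61 + €191.14 + €290.70 = €840.45
Net pay: €4805.00 − €840.45 = €3964.55

€3964.55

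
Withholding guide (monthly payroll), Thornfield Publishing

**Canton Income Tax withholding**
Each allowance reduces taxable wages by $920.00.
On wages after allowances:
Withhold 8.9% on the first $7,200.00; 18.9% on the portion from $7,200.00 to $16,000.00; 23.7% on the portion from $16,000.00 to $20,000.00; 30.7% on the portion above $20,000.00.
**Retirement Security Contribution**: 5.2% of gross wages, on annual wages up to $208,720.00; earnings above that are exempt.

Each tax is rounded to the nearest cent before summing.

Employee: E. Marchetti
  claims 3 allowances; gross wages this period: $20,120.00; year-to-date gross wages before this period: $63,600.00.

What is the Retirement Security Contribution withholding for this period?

$1,046.24

Retirement Security Contribution: 5.2% × $20,120.00 = $1,046.24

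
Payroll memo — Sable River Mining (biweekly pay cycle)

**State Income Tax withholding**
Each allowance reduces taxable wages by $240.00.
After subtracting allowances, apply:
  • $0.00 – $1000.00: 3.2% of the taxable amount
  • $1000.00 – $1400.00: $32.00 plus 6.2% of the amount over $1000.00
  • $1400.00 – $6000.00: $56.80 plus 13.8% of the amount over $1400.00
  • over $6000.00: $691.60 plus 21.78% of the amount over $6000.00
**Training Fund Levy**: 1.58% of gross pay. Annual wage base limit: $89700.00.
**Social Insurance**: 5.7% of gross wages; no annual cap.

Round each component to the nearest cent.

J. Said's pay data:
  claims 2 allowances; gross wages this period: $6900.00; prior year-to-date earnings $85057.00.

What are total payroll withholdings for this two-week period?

State Income Tax: taxable = $6900.00 − 2×$240.00 = $6420.00
  $691.60 + 21.78% × ($6420.00 − $6000.00) = $691.60 + 21.78% × $420.00 = $783.08
Training Fund Levy: cap $89700.00 − YTD $85057.00 = $4643.00 subject; 1.58% × $4643.00 = $73.36
Social Insurance: 5.7% × $6900.00 = $393.30
Total: $783.08 + $73.36 + $393.30 = $1249.74

$1249.74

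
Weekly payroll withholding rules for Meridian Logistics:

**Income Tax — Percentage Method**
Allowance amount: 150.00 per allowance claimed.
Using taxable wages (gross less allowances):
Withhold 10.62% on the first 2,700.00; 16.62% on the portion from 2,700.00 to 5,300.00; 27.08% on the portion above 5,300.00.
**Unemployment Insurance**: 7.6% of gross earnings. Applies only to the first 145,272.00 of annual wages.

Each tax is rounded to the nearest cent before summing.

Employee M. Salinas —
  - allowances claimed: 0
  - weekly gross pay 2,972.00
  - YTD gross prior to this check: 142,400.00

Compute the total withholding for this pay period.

Income Tax: taxable = 2,972.00
  286.74 + 16.62% × (2,972.00 − 2,700.00) = 286.74 + 16.62% × 272.00 = 331.95
Unemployment Insurance: cap 145,272.00 − YTD 142,400.00 = 2,872.00 subject; 7.6% × 2,872.00 = 218.27
Total: 331.95 + 218.27 = 550.22

550.22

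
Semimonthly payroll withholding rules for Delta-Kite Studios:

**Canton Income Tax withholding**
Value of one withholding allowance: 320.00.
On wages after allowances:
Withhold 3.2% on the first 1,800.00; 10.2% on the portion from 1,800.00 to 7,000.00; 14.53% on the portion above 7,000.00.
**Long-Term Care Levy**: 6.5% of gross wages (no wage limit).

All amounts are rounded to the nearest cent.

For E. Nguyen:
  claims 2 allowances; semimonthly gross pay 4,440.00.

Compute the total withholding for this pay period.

Canton Income Tax: taxable = 4,440.00 − 2×320.00 = 3,800.00
  57.60 + 10.2% × (3,800.00 − 1,800.00) = 57.60 + 10.2% × 2,000.00 = 261.60
Long-Term Care Levy: 6.5% × 4,440.00 = 288.60
Total: 261.60 + 288.60 = 550.20

550.20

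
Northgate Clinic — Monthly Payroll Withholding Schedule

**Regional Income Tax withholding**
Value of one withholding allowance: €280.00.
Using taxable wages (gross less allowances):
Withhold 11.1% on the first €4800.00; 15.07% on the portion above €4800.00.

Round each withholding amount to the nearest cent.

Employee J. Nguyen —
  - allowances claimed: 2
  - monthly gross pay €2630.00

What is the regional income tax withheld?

€229.77

Regional Income Tax: taxable = €2630.00 − 2×€280.00 = €2070.00
  11.1% × €2070.00 = €229.77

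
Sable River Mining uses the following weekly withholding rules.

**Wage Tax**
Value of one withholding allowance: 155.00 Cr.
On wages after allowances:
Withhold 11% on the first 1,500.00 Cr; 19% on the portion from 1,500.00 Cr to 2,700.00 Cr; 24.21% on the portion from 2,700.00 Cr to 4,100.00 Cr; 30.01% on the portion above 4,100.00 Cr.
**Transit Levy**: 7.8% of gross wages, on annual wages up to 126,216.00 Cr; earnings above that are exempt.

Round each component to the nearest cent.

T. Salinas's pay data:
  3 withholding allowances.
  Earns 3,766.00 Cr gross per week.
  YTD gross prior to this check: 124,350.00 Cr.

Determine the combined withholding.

684.05 Cr

Wage Tax: taxable = 3,766.00 Cr − 3×155.00 Cr = 3,301.00 Cr
  393.00 Cr + 24.21% × (3,301.00 Cr − 2,700.00 Cr) = 393.00 Cr + 24.21% × 601.00 Cr = 538.50 Cr
Transit Levy: cap 126,216.00 Cr − YTD 124,350.00 Cr = 1,866.00 Cr subject; 7.8% × 1,866.00 Cr = 145.55 Cr
Total: 538.50 Cr + 145.55 Cr = 684.05 Cr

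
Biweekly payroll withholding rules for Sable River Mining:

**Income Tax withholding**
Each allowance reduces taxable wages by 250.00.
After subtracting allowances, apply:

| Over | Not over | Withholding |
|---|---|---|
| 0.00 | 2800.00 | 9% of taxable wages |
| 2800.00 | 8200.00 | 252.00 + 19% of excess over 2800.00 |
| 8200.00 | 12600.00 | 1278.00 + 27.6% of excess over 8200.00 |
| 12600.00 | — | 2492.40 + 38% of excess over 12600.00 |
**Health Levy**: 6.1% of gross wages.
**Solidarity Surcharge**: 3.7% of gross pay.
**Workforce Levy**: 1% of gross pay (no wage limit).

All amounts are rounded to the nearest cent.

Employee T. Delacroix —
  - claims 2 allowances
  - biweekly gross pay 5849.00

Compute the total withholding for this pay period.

1368.00

Income Tax: taxable = 5849.00 − 2×250.00 = 5349.00
  252.00 + 19% × (5349.00 − 2800.00) = 252.00 + 19% × 2549.00 = 736.31
Health Levy: 6.1% × 5849.00 = 356.79
Solidarity Surcharge: 3.7% × 5849.00 = 216.41
Workforce Levy: 1% × 5849.00 = 58.49
Total: 736.31 + 356.79 + 216.41 + 58.49 = 1368.00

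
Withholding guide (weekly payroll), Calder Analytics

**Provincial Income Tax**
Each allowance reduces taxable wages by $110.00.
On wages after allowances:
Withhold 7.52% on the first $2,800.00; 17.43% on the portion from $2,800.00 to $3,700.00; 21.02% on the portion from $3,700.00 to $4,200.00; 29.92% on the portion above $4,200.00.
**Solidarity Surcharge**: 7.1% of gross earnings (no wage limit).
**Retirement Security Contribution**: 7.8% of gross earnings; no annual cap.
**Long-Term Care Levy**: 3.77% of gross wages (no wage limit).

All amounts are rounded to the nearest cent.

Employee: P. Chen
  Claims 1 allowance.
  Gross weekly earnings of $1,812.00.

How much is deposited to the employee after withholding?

Provincial Income Tax: taxable = $1,812.00 − 1×$110.00 = $1,702.00
  7.52% × $1,702.00 = $127.99
Solidarity Surcharge: 7.1% × $1,812.00 = $128.65
Retirement Security Contribution: 7.8% × $1,812.00 = $141.34
Long-Term Care Levy: 3.77% × $1,812.00 = $68.31
Total withheld: $127.99 + $128.65 + $141.34 + $68.31 = $466.29
Net pay: $1,812.00 − $466.29 = $1,345.71

$1,345.71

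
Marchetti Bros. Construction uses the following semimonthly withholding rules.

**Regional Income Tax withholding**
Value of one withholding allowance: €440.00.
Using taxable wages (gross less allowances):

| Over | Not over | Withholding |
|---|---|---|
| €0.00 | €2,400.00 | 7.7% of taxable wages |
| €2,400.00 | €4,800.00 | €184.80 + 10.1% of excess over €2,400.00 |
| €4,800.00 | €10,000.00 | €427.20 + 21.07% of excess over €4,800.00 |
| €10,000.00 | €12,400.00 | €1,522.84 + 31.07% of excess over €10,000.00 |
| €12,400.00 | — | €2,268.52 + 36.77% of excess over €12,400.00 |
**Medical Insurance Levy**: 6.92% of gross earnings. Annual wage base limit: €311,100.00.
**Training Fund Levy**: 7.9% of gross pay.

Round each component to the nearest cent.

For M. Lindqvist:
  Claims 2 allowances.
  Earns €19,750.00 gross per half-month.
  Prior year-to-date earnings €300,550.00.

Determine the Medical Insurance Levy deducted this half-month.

€730.06

Medical Insurance Levy: cap €311,100.00 − YTD €300,550.00 = €10,550.00 subject; 6.92% × €10,550.00 = €730.06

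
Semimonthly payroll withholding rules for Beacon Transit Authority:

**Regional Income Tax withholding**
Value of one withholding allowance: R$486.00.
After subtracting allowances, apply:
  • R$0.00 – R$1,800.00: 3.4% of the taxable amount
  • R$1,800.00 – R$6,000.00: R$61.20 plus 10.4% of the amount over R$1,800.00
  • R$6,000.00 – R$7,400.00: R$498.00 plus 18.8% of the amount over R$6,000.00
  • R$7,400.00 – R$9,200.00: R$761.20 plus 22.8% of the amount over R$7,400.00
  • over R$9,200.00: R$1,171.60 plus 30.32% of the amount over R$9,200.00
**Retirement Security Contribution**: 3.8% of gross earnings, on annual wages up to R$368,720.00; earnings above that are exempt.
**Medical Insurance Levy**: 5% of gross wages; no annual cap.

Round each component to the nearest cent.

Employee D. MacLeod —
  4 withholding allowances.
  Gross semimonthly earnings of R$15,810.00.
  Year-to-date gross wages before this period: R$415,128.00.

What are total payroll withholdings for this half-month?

Regional Income Tax: taxable = R$15,810.00 − 4×R$486.00 = R$13,866.00
  R$1,171.60 + 30.32% × (R$13,866.00 − R$9,200.00) = R$1,171.60 + 30.32% × R$4,666.00 = R$2,586.33
Retirement Security Contribution: YTD R$415,128.00 ≥ cap R$368,720.00 → R$0.00
Medical Insurance Levy: 5% × R$15,810.00 = R$790.50
Total: R$2,586.33 + R$0.00 + R$790.50 = R$3,376.83

R$3,376.83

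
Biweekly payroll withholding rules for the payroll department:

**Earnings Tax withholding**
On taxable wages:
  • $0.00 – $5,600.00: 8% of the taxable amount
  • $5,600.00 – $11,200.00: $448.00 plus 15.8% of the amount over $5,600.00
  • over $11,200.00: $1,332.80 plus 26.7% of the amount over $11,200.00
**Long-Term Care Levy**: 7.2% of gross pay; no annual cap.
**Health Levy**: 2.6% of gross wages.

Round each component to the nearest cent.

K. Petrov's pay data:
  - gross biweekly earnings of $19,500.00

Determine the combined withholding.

Earnings Tax: taxable = $19,500.00
  $1,332.80 + 26.7% × ($19,500.00 − $11,200.00) = $1,332.80 + 26.7% × $8,300.00 = $3,548.90
Long-Term Care Levy: 7.2% × $19,500.00 = $1,404.00
Health Levy: 2.6% × $19,500.00 = $507.00
Total: $3,548.90 + $1,404.00 + $507.00 = $5,459.90

$5,459.90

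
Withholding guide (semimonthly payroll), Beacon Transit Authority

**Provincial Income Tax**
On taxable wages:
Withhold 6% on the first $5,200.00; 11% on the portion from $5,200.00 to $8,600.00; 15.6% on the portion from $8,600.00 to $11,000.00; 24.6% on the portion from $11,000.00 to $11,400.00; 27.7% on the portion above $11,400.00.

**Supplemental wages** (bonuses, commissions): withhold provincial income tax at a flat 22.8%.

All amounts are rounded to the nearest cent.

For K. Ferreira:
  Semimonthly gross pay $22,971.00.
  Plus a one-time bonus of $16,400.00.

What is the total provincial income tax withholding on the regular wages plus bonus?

$8,103.17

Provincial Income Tax: taxable = $22,971.00
  $1,158.80 + 27.7% × ($22,971.00 − $11,400.00) = $1,158.80 + 27.7% × $11,571.00 = $4,363.97
Supplemental (22.8% flat on bonus): 22.8% × $16,400.00 = $3,739.20
Total provincial income tax: $4,363.97 + $3,739.20 = $8,103.17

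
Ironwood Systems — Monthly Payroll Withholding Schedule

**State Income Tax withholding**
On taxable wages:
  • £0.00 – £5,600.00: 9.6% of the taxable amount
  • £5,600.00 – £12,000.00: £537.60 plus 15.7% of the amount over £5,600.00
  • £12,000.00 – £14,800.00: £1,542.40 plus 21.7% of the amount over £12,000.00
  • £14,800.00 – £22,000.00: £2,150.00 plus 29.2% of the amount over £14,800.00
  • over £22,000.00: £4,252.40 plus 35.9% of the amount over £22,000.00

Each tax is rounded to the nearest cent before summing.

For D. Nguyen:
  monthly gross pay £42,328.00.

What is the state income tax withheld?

State Income Tax: taxable = £42,328.00
  £4,252.40 + 35.9% × (£42,328.00 − £22,000.00) = £4,252.40 + 35.9% × £20,328.00 = £11,550.15

£11,550.15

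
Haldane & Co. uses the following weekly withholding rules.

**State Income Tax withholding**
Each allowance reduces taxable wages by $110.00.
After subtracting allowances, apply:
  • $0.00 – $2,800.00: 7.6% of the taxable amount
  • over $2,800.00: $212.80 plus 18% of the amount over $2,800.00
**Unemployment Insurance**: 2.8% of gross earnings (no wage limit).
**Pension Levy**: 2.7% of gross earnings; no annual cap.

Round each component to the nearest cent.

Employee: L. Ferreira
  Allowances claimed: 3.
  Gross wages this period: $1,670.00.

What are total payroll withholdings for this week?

$193.69

State Income Tax: taxable = $1,670.00 − 3×$110.00 = $1,340.00
  7.6% × $1,340.00 = $101.84
Unemployment Insurance: 2.8% × $1,670.00 = $46.76
Pension Levy: 2.7% × $1,670.00 = $45.09
Total: $101.84 + $46.76 + $45.09 = $193.69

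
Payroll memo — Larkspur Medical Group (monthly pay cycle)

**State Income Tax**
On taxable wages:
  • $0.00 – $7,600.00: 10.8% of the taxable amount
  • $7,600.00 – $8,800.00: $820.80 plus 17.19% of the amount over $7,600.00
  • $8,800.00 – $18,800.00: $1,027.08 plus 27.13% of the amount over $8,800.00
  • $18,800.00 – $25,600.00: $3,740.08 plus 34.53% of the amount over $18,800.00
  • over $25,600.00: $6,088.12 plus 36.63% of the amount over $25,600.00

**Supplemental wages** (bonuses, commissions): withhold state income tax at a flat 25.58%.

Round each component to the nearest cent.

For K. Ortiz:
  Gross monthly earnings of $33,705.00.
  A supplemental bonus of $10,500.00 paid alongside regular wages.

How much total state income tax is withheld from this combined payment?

$11,742.88

State Income Tax: taxable = $33,705.00
  $6,088.12 + 36.63% × ($33,705.00 − $25,600.00) = $6,088.12 + 36.63% × $8,105.00 = $9,056.98
Supplemental (25.58% flat on bonus): 25.58% × $10,500.00 = $2,685.90
Total state income tax: $9,056.98 + $2,685.90 = $11,742.88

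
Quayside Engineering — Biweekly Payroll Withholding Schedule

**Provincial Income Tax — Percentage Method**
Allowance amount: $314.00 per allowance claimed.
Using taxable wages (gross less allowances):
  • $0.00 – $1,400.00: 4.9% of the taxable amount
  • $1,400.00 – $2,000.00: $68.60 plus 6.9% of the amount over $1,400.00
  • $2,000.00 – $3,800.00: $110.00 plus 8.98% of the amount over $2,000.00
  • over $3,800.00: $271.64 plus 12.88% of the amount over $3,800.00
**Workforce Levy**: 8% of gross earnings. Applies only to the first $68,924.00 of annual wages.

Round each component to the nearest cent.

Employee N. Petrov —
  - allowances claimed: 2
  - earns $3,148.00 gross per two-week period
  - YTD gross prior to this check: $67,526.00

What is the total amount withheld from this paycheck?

Provincial Income Tax: taxable = $3,148.00 − 2×$314.00 = $2,520.00
  $110.00 + 8.98% × ($2,520.00 − $2,000.00) = $110.00 + 8.98% × $520.00 = $156.70
Workforce Levy: cap $68,924.00 − YTD $67,526.00 = $1,398.00 subject; 8% × $1,398.00 = $111.84
Total: $156.70 + $111.84 = $268.54

$268.54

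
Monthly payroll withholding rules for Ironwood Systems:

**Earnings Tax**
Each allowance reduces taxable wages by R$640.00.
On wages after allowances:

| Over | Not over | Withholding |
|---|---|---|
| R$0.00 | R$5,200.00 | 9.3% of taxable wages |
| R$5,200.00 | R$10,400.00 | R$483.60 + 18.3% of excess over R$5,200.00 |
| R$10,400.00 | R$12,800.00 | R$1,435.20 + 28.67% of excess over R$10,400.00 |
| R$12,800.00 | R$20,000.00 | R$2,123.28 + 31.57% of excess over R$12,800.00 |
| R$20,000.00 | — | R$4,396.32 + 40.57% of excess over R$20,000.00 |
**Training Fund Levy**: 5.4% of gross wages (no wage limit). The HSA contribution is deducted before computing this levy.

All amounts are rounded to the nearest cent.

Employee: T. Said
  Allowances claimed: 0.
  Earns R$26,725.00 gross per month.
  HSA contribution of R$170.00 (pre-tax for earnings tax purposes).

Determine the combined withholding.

Earnings Tax: taxable = R$26,725.00 − R$170.00 = R$26,555.00
  R$4,396.32 + 40.57% × (R$26,555.00 − R$20,000.00) = R$4,396.32 + 40.57% × R$6,555.00 = R$7,055.68
Training Fund Levy: 5.4% × R$26,555.00 = R$1,433.97
Total: R$7,055.68 + R$1,433.97 = R$8,489.65

R$8,489.65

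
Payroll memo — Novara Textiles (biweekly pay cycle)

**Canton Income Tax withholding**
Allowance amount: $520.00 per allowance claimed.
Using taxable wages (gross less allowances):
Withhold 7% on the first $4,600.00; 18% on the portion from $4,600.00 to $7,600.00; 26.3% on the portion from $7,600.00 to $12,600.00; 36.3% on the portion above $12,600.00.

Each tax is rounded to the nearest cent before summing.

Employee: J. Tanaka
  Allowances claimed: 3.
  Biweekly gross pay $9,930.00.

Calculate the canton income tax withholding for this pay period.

$1,064.51

Canton Income Tax: taxable = $9,930.00 − 3×$520.00 = $8,370.00
  $862.00 + 26.3% × ($8,370.00 − $7,600.00) = $862.00 + 26.3% × $770.00 = $1,064.51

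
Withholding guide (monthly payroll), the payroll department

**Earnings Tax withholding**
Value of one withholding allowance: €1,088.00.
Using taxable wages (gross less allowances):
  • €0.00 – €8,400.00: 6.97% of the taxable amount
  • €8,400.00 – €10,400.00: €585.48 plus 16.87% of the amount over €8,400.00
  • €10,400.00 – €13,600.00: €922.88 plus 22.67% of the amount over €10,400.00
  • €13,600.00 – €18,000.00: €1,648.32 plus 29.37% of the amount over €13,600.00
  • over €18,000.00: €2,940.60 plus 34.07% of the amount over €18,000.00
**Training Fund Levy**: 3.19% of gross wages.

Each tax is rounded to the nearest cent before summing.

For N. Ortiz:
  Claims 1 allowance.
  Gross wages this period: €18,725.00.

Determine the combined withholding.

€3,431.32

Earnings Tax: taxable = €18,725.00 − 1×€1,088.00 = €17,637.00
  €1,648.32 + 29.37% × (€17,637.00 − €13,600.00) = €1,648.32 + 29.37% × €4,037.00 = €2,833.99
Training Fund Levy: 3.19% × €18,725.00 = €597.33
Total: €2,833.99 + €597.33 = €3,431.32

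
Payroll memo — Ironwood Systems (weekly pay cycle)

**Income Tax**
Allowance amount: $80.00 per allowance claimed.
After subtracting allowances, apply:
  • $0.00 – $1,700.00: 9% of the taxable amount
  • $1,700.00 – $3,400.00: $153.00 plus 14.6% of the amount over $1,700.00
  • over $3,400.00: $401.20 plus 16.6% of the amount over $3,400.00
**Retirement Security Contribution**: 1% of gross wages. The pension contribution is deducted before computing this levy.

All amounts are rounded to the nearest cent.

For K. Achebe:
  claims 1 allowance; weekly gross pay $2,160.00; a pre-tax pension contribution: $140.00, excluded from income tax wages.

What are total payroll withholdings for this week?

$208.24

Income Tax: taxable = $2,160.00 − $140.00 − 1×$80.00 = $1,940.00
  $153.00 + 14.6% × ($1,940.00 − $1,700.00) = $153.00 + 14.6% × $240.00 = $188.04
Retirement Security Contribution: 1% × $2,020.00 = $20.20
Total: $188.04 + $20.20 = $208.24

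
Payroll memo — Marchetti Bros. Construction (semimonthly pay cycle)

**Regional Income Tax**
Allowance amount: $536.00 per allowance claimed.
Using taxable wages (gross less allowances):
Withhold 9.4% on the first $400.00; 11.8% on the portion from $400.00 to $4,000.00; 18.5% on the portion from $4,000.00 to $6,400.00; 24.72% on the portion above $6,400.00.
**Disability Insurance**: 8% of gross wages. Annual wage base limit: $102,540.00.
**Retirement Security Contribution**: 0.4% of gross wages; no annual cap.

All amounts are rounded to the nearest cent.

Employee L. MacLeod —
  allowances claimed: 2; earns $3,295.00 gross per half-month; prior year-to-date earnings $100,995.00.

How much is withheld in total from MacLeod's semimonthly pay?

Regional Income Tax: taxable = $3,295.00 − 2×$536.00 = $2,223.00
  $37.60 + 11.8% × ($2,223.00 − $400.00) = $37.60 + 11.8% × $1,823.00 = $252.71
Disability Insurance: cap $102,540.00 − YTD $100,995.00 = $1,545.00 subject; 8% × $1,545.00 = $123.60
Retirement Security Contribution: 0.4% × $3,295.00 = $13.18
Total: $252.71 + $123.60 + $13.18 = $389.49

$389.49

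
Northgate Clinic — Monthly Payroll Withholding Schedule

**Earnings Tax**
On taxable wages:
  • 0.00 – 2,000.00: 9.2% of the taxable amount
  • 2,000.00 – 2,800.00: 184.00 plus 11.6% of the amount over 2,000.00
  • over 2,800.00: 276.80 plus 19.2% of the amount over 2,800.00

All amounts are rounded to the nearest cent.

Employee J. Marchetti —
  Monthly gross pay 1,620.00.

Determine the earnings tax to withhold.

Earnings Tax: taxable = 1,620.00
  9.2% × 1,620.00 = 149.04

149.04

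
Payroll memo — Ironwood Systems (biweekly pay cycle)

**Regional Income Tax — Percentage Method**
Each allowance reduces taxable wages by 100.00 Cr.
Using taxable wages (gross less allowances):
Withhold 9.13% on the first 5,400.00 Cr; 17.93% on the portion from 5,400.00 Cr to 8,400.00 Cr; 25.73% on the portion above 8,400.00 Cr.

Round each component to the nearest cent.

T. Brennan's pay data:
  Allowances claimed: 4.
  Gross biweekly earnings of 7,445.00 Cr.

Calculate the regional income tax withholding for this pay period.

787.97 Cr

Regional Income Tax: taxable = 7,445.00 Cr − 4×100.00 Cr = 7,045.00 Cr
  493.02 Cr + 17.93% × (7,045.00 Cr − 5,400.00 Cr) = 493.02 Cr + 17.93% × 1,645.00 Cr = 787.97 Cr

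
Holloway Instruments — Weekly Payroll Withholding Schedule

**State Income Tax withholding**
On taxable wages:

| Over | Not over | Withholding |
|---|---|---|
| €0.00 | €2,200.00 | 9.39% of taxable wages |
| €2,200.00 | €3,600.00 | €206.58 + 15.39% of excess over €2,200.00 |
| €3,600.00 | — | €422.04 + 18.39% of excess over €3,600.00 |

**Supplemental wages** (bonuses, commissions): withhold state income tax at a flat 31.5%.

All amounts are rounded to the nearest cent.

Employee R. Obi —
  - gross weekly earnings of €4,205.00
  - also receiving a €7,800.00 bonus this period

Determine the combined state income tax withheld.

State Income Tax: taxable = €4,205.00
  €422.04 + 18.39% × (€4,205.00 − €3,600.00) = €422.04 + 18.39% × €605.00 = €533.30
Supplemental (31.5% flat on bonus): 31.5% × €7,800.00 = €2,457.00
Total state income tax: €533.30 + €2,457.00 = €2,990.30

€2,990.30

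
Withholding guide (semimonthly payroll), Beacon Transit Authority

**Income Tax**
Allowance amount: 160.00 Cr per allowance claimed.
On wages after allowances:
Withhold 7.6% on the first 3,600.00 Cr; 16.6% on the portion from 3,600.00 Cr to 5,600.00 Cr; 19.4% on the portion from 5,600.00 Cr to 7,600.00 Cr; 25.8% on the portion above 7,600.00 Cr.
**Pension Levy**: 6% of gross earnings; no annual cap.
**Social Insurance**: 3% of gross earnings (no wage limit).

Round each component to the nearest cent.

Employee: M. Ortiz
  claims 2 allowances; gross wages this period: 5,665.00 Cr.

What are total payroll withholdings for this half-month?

Income Tax: taxable = 5,665.00 Cr − 2×160.00 Cr = 5,345.00 Cr
  273.60 Cr + 16.6% × (5,345.00 Cr − 3,600.00 Cr) = 273.60 Cr + 16.6% × 1,745.00 Cr = 563.27 Cr
Pension Levy: 6% × 5,665.00 Cr = 339.90 Cr
Social Insurance: 3% × 5,665.00 Cr = 169.95 Cr
Total: 563.27 Cr + 339.90 Cr + 169.95 Cr = 1,073.12 Cr

1,073.12 Cr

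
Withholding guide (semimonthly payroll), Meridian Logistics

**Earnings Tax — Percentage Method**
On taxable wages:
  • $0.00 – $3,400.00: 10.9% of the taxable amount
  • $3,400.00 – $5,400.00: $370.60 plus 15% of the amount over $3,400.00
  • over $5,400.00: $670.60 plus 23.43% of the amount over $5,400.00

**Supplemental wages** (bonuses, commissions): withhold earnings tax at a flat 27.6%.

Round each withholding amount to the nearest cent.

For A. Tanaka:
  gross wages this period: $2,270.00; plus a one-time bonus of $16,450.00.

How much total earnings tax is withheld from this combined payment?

$4,787.63

Earnings Tax: taxable = $2,270.00
  10.9% × $2,270.00 = $247.43
Supplemental (27.6% flat on bonus): 27.6% × $16,450.00 = $4,540.20
Total earnings tax: $247.43 + $4,540.20 = $4,787.63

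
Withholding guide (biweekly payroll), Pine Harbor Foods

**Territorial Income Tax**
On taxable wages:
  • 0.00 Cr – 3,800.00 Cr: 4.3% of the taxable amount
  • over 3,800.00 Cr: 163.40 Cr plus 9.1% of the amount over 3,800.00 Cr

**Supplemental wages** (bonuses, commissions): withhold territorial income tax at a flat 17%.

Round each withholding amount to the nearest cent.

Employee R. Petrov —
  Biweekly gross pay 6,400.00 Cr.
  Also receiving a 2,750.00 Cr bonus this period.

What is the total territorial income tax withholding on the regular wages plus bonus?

867.50 Cr

Territorial Income Tax: taxable = 6,400.00 Cr
  163.40 Cr + 9.1% × (6,400.00 Cr − 3,800.00 Cr) = 163.40 Cr + 9.1% × 2,600.00 Cr = 400.00 Cr
Supplemental (17% flat on bonus): 17% × 2,750.00 Cr = 467.50 Cr
Total territorial income tax: 400.00 Cr + 467.50 Cr = 867.50 Cr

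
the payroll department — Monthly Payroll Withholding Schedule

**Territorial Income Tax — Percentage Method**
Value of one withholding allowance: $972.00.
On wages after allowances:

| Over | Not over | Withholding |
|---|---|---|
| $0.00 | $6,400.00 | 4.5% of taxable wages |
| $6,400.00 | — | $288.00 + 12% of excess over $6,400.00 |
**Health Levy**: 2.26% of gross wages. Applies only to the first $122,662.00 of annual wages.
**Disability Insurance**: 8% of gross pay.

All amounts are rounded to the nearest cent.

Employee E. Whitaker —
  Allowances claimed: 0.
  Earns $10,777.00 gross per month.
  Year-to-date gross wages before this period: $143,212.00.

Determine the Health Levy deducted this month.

Health Levy: YTD $143,212.00 ≥ cap $122,662.00 → $0.00

$0.00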